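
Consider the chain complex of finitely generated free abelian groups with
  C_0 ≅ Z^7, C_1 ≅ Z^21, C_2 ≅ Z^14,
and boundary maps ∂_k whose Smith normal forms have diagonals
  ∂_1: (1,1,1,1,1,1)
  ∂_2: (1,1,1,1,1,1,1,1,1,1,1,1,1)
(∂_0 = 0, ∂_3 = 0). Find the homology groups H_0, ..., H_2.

H_0 ≅ Z,  H_1 ≅ Z^2,  H_2 ≅ Z.

H_0: b_0 = 7 − 0 − 6 = 1; torsion from ∂_1 factors > 1: none. So H_0 ≅ Z.
H_1: b_1 = 21 − 6 − 13 = 2; torsion from ∂_2 factors > 1: none. So H_1 ≅ Z^2.
H_2: b_2 = 14 − 13 − 0 = 1; torsion from ∂_3 factors > 1: none. So H_2 ≅ Z.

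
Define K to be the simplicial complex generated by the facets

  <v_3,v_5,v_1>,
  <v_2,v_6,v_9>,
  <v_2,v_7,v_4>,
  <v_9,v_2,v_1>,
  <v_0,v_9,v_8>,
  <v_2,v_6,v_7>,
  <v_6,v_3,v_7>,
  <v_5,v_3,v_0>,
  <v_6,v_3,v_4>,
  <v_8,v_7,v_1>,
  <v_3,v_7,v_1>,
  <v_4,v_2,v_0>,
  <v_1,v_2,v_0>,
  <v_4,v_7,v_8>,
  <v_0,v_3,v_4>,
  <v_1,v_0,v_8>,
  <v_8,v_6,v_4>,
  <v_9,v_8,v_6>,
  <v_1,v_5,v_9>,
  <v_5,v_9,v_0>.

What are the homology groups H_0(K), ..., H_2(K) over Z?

H_0 = Z,  H_1 = Z ⊕ Z_2,  H_2 = 0.

Order the vertices as v_0 < v_1 < v_2 < v_3 < v_4 < v_5 < v_6 < v_7 < v_8 < v_9. Listing each simplex with vertices in this order, K has dimension 2 with simplices:

  0-simplices (10): [v_0], [v_1], [v_2], [v_3], [v_4], [v_5], [v_6], [v_7], [v_8], [v_9]
  1-simplices (30): (30 of them)
  2-simplices (20): (20 of them)

so the chain groups are C_0 ≅ Z^10, C_1 ≅ Z^30, C_2 ≅ Z^20.

Boundary ∂_1: C_1 → C_0 sends each edge [p,q] (with p < q) to q − p. For instance
  ∂[v_0,v_9] = [v_9] − [v_0].
As a 10×30 matrix over Z this has rank 9, with invariant factors (1,1,1,1,1,1,1,1,1).

∂_2: C_2 → C_1 acts by ∂[p,q,r] = [q,r] − [p,r] + [p,q]. For instance
  ∂[v_4,v_7,v_8] = [v_7,v_8] − [v_4,v_8] + [v_4,v_7],
  ∂[v_3,v_6,v_7] = [v_6,v_7] − [v_3,v_7] + [v_3,v_6].
The resulting 30×20 matrix has rank 20, and its Smith normal form has invariant factors (1,1,1,1,1,1,1,1,1,1,1,1,1,1,1,1,1,1,1,2).

From H_k ≅ ker(∂_k) / im(∂_{k+1}) we obtain:

  H_0: rank C_0 − rank ∂_1 = 10 − 9 = 1, and the invariant factors of ∂_1 are all 1, so H_0 ≅ Z.
  H_1: rank ker ∂_1 − rank ∂_2 = (30 − 9) − 20 = 1, and ∂_2 has invariant factor 2 > 1, so H_1 ≅ Z ⊕ Z_2.
  H_2: rank ker ∂_2 − rank ∂_3 = (20 − 20) − 0 = 0, and there is no ∂_3, so H_2 ≅ 0.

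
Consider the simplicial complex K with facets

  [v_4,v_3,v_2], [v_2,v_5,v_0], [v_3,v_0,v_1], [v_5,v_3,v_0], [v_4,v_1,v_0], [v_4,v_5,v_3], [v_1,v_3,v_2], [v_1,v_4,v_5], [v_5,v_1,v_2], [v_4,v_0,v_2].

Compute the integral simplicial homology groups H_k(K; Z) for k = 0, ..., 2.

We work with the vertex ordering v_0 < v_1 < v_2 < v_3 < v_4 < v_5. The simplices of K, each written with vertices in increasing order, are:

  0-simplices (6): [v_0], [v_1], [v_2], [v_3], [v_4], [v_5]
  1-simplices (15): (15 of them)
  2-simplices (10): [v_0,v_1,v_3], [v_0,v_1,v_4], [v_0,v_2,v_4], [v_0,v_2,v_5], [v_0,v_3,v_5], [v_1,v_2,v_3], [v_1,v_2,v_5], [v_1,v_4,v_5], [v_2,v_3,v_4], [v_3,v_4,v_5]

Hence C_0 ≅ Z^6, C_1 ≅ Z^15, C_2 ≅ Z^10.

∂_1: C_1 → C_0 is given by ∂[p,q] = [q] − [p].
The 6×15 boundary matrix has rank 5 and Smith normal form diag(1,1,1,1,1).

The boundary map ∂_2: C_2 → C_1 sends each 2-simplex [p,q,r] to [q,r] − [p,r] + [p,q]. For instance
  ∂[v_0,v_1,v_4] = [v_1,v_4] − [v_0,v_4] + [v_0,v_1],
  ∂[v_0,v_2,v_5] = [v_2,v_5] − [v_0,v_5] + [v_0,v_2].
This gives a 15×10 integer matrix of rank 10; reducing to Smith normal form yields diagonal entries (1,1,1,1,1,1,1,1,1,2).

Computing H_k = (kernel of ∂_k) / (image of ∂_{k+1}):

  H_0: rank C_0 − rank ∂_1 = 6 − 5 = 1, and the invariant factors of ∂_1 are all 1, so H_0 = Z.
  H_1: rank ker ∂_1 − rank ∂_2 = (15 − 5) − 10 = 0, and ∂_2 has invariant factor 2 > 1, so H_1 = Z/2.
  H_2: rank ker ∂_2 − rank ∂_3 = (10 − 10) − 0 = 0, and there is no ∂_3, so H_2 = 0.

As a check, the Euler characteristic is 6 − 15 + 10 = 1, which agrees with 1 − 0 + 0 = 1.
(K is a triangulation of the real projective plane RP^2.)

H_0 ≅ Z,  H_1 ≅ Z/2,  H_2 = 0.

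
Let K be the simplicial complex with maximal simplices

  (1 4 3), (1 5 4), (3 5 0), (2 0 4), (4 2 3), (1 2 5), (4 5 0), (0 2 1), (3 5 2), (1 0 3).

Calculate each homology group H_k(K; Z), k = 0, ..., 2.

H_0 ≅ Z,  H_1 ≅ Z/2,  H_2 = 0.

Fix the vertex order 0 < 1 < 2 < 3 < 4 < 5 and write every simplex with vertices in increasing order. Then dim K = 2 and the simplices of K are:

  0-simplices (6): [0], [1], [2], [3], [4], [5]
  1-simplices (15): [0,1], [0,2], [0,3], [0,4], [0,5], [1,2], [1,3], [1,4], [1,5], [2,3], [2,4], [2,5], [3,4], [3,5], [4,5]
  2-simplices (10): [0,1,2], [0,1,3], [0,2,4], [0,3,5], [0,4,5], [1,2,5], [1,3,4], [1,4,5], [2,3,4], [2,3,5]

so the chain groups are C_0 ≅ Z^6, C_1 ≅ Z^15, C_2 ≅ Z^10.

Boundary ∂_1: C_1 → C_0 sends each edge [p,q] (with p < q) to q − p.
The resulting 6×15 matrix has rank 5, and its Smith normal form has invariant factors (1,1,1,1,1).

Boundary ∂_2: C_2 → C_1 sends each 2-simplex [p,q,r] to [q,r] − [p,r] + [p,q]. For instance
  ∂[1,4,5] = [4,5] − [1,5] + [1,4],
  ∂[2,3,5] = [3,5] − [2,5] + [2,3].
As a 15×10 matrix over Z this has rank 10, with invariant factors (1,1,1,1,1,1,1,1,1,2).

Now H_k = ker ∂_k / im ∂_{k+1}, so:

  H_0: rank C_0 − rank ∂_1 = 6 − 5 = 1, and the invariant factors of ∂_1 are all 1, so H_0 = Z.
  H_1: rank ker ∂_1 − rank ∂_2 = (15 − 5) − 10 = 0, and ∂_2 has invariant factor 2 > 1, so H_1 = Z/2.
  H_2: rank ker ∂_2 − rank ∂_3 = (10 − 10) − 0 = 0, and there is no ∂_3, so H_2 = 0.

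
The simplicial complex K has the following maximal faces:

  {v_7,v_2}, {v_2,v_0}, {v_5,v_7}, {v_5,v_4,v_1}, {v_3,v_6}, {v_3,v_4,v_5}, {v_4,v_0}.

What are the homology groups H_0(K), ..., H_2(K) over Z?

H_0 = Z,  H_1 = Z,  H_2 = 0.

Order the vertices as v_0 < v_1 < v_2 < v_3 < v_4 < v_5 < v_6 < v_7. Listing each simplex with vertices in this order, K has dimension 2 with simplices:

  0-simplices (8): [v_0], [v_1], [v_2], [v_3], [v_4], [v_5], [v_6], [v_7]
  1-simplices (10): [v_0,v_2], [v_0,v_4], [v_1,v_4], [v_1,v_5], [v_2,v_7], [v_3,v_4], [v_3,v_5], [v_3,v_6], [v_4,v_5], [v_5,v_7]
  2-simplices (2): [v_1,v_4,v_5], [v_3,v_4,v_5]

giving chain groups C_0 ≅ Z^8, C_1 ≅ Z^10, C_2 ≅ Z^2.

Boundary ∂_1: C_1 → C_0 maps an edge to its endpoints' difference, ∂[p,q] = q − p.
This gives a 8×10 integer matrix of rank 7; reducing to Smith normal form yields diagonal entries (1,1,1,1,1,1,1).

Boundary ∂_2: C_2 → C_1 acts by ∂[p,q,r] = [q,r] − [p,r] + [p,q]. For instance
  ∂[v_3,v_4,v_5] = [v_4,v_5] − [v_3,v_5] + [v_3,v_4],
  ∂[v_1,v_4,v_5] = [v_4,v_5] − [v_1,v_5] + [v_1,v_4].
The 10×2 boundary matrix has rank 2 and Smith normal form diag(1,1).

Now H_k = ker ∂_k / im ∂_{k+1}, so:

  H_0: rank C_0 − rank ∂_1 = 8 − 7 = 1, and the invariant factors of ∂_1 are all 1, so H_0 = Z.
  H_1: rank ker ∂_1 − rank ∂_2 = (10 − 7) − 2 = 1, and the invariant factors of ∂_2 are all 1, so H_1 = Z.
  H_2: rank ker ∂_2 − rank ∂_3 = (2 − 2) − 0 = 0, and there is no ∂_3, so H_2 = 0.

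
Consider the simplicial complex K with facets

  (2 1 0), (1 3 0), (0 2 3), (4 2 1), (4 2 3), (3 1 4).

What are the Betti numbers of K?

b_0 = 1, b_1 = 0, b_2 = 1.

Take the total order 0 < 1 < 2 < 3 < 4 on the vertex set. Then K (dimension 2) consists of the simplices:

  0-simplices (5): [0], [1], [2], [3], [4]
  1-simplices (9): [0,1], [0,2], [0,3], [1,2], [1,3], [1,4], [2,3], [2,4], [3,4]
  2-simplices (6): [0,1,2], [0,1,3], [0,2,3], [1,2,4], [1,3,4], [2,3,4]

Hence C_0 ≅ Z^5, C_1 ≅ Z^9, C_2 ≅ Z^6.

∂_1: C_1 → C_0 maps an edge to its endpoints' difference, ∂[p,q] = q − p. For instance
  ∂[1,4] = [4] − [1].
This gives a 5×9 integer matrix of rank 4; reducing to Smith normal form yields diagonal entries (1,1,1,1).

∂_2: C_2 → C_1 acts by ∂[p,q,r] = [q,r] − [p,r] + [p,q]. For instance
  ∂[1,2,4] = [2,4] − [1,4] + [1,2],
  ∂[0,1,3] = [1,3] − [0,3] + [0,1].
This gives a 9×6 integer matrix of rank 5; reducing to Smith normal form yields diagonal entries (1,1,1,1,1).

Now H_k = ker ∂_k / im ∂_{k+1}, so:

  H_0: rank C_0 − rank ∂_1 = 5 − 4 = 1, and the invariant factors of ∂_1 are all 1, so H_0 = Z.
  H_1: rank ker ∂_1 − rank ∂_2 = (9 − 4) − 5 = 0, and the invariant factors of ∂_2 are all 1, so H_1 = 0.
  H_2: rank ker ∂_2 − rank ∂_3 = (6 − 5) − 0 = 1, and there is no ∂_3, so H_2 = Z.

As a check, the Euler characteristic is 5 − 9 + 6 = 2, which agrees with 1 − 0 + 1 = 2.

Hence the Betti numbers are b_0 = 1, b_1 = 0, b_2 = 1.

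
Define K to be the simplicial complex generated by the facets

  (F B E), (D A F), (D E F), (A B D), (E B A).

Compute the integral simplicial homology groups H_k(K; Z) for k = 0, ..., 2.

H_0 = Z,  H_1 = Z,  H_2 = 0.

Fix the vertex order A < B < D < E < F and write every simplex with vertices in increasing order. Then dim K = 2 and the simplices of K are:

  0-simplices (5): A, B, D, E, F
  1-simplices (10): AB, AD, AE, AF, BD, BE, BF, DE, DF, EF
  2-simplices (5): ABD, ABE, ADF, BEF, DEF

Hence C_0 ≅ Z^5, C_1 ≅ Z^10, C_2 ≅ Z^5.

∂_1: C_1 → C_0 maps an edge to its endpoints' difference, ∂[p,q] = q − p. For instance
  ∂AF = F − A.
As a 5×10 matrix over Z this has rank 4, with invariant factors (1,1,1,1).

Boundary ∂_2: C_2 → C_1 sends each 2-simplex [p,q,r] to [q,r] − [p,r] + [p,q]. For instance
  ∂DEF = EF − DF + DE,
  ∂ABD = BD − AD + AB.
This gives a 10×5 integer matrix of rank 5; reducing to Smith normal form yields diagonal entries (1,1,1,1,1).

From H_k ≅ ker(∂_k) / im(∂_{k+1}) we obtain:

  H_0: rank C_0 − rank ∂_1 = 5 − 4 = 1, and the invariant factors of ∂_1 are all 1, so H_0 ≅ Z.
  H_1: rank ker ∂_1 − rank ∂_2 = (10 − 4) − 5 = 1, and the invariant factors of ∂_2 are all 1, so H_1 ≅ Z.
  H_2: rank ker ∂_2 − rank ∂_3 = (5 − 5) − 0 = 0, and there is no ∂_3, so H_2 ≅ 0.

As a check, the Euler characteristic is 5 − 10 + 5 = 0, which agrees with 1 − 1 + 0 = 0.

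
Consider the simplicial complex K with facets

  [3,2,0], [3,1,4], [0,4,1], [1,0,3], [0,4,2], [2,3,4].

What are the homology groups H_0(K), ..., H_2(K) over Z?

H_0 ≅ Z,  H_1 = 0,  H_2 ≅ Z.

K has 5 vertices, 9 edges, 6 triangles.
rank ∂_0 = 0, rank ∂_1 = 4 ⇒ b_0 = 5 − 0 − 4 = 1; all invariant factors of ∂_1 are 1 so no torsion. So H_0 ≅ Z.
rank ∂_1 = 4, rank ∂_2 = 5 ⇒ b_1 = 9 − 4 − 5 = 0; all invariant factors of ∂_2 are 1 so no torsion. So H_1 ≅ 0.
rank ∂_2 = 5, rank ∂_3 = 0 ⇒ b_2 = 6 − 5 − 0 = 1. So H_2 ≅ Z.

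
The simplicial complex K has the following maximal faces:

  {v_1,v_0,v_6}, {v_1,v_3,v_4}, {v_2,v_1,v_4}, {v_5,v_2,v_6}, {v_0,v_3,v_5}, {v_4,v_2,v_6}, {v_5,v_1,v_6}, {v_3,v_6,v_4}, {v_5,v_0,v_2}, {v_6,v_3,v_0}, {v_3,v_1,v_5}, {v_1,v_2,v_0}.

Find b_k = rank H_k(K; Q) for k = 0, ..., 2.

Order the vertices as v_0 < v_1 < v_2 < v_3 < v_4 < v_5 < v_6. Listing each simplex with vertices in this order, K has dimension 2 with simplices:

  0-simplices (7): [v_0], [v_1], [v_2], [v_3], [v_4], [v_5], [v_6]
  1-simplices (18): (18 of them)
  2-simplices (12): (12 of them)

Hence C_0 ≅ Z^7, C_1 ≅ Z^18, C_2 ≅ Z^12.

Boundary ∂_1: C_1 → C_0 maps an edge to its endpoints' difference, ∂[p,q] = q − p. For instance
  ∂[v_0,v_5] = [v_5] − [v_0].
The resulting 7×18 matrix has rank 6, and its Smith normal form has invariant factors (1,1,1,1,1,1).

∂_2: C_2 → C_1 sends each 2-simplex [p,q,r] to [q,r] − [p,r] + [p,q]. For instance
  ∂[v_0,v_3,v_5] = [v_3,v_5] − [v_0,v_5] + [v_0,v_3],
  ∂[v_1,v_5,v_6] = [v_5,v_6] − [v_1,v_6] + [v_1,v_5].
The resulting 18×12 matrix has rank 12, and its Smith normal form has invariant factors (1,1,1,1,1,1,1,1,1,1,1,2).

Computing H_k = (kernel of ∂_k) / (image of ∂_{k+1}):

  H_0: rank C_0 − rank ∂_1 = 7 − 6 = 1, and the invariant factors of ∂_1 are all 1, so H_0 ≅ Z.
  H_1: rank ker ∂_1 − rank ∂_2 = (18 − 6) − 12 = 0, and ∂_2 has invariant factor 2 > 1, so H_1 ≅ Z/2.
  H_2: rank ker ∂_2 − rank ∂_3 = (12 − 12) − 0 = 0, and there is no ∂_3, so H_2 ≅ 0.

As a check, the Euler characteristic is 7 − 18 + 12 = 1, which agrees with 1 − 0 + 0 = 1.

Hence the Betti numbers are b_0 = 1, b_1 = 0, b_2 = 0.

b_0 = 1, b_1 = 0, b_2 = 0.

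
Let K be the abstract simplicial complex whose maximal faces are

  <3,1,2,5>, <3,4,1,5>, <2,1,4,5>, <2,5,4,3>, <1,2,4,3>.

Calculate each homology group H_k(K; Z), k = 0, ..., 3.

We work with the vertex ordering 1 < 2 < 3 < 4 < 5. The simplices of K, each written with vertices in increasing order, are:

  0-simplices (5): [1], [2], [3], [4], [5]
  1-simplices (10): [1,2], [1,3], [1,4], [1,5], [2,3], [2,4], [2,5], [3,4], [3,5], [4,5]
  2-simplices (10): [1,2,3], [1,2,4], [1,2,5], [1,3,4], [1,3,5], [1,4,5], [2,3,4], [2,3,5], [2,4,5], [3,4,5]
  3-simplices (5): [1,2,3,4], [1,2,3,5], [1,2,4,5], [1,3,4,5], [2,3,4,5]

giving chain groups C_0 ≅ Z^5, C_1 ≅ Z^10, C_2 ≅ Z^10, C_3 ≅ Z^5.

∂_1: C_1 → C_0 sends each edge [p,q] (with p < q) to q − p. For instance
  ∂[2,5] = [5] − [2].
The resulting 5×10 matrix has rank 4, and its Smith normal form has invariant factors (1,1,1,1).

Boundary ∂_2: C_2 → C_1 maps a triangle to the signed sum of its edges. For instance
  ∂[3,4,5] = [4,5] − [3,5] + [3,4],
  ∂[1,4,5] = [4,5] − [1,5] + [1,4].
The 10×10 boundary matrix has rank 6 and Smith normal form diag(1,1,1,1,1,1).

∂_3: C_3 → C_2 sends each 3-simplex σ to the alternating sum Σ_i (−1)^i (σ with its i-th vertex removed). For instance
  ∂[1,3,4,5] = [3,4,5] − [1,4,5] + [1,3,5] − [1,3,4],
  ∂[1,2,3,4] = [2,3,4] − [1,3,4] + [1,2,4] − [1,2,3].
This gives a 10×5 integer matrix of rank 4; reducing to Smith normal form yields diagonal entries (1,1,1,1).

Computing H_k = (kernel of ∂_k) / (image of ∂_{k+1}):

  H_0: rank C_0 − rank ∂_1 = 5 − 4 = 1, and the invariant factors of ∂_1 are all 1, so H_0 ≅ Z.
  H_1: rank ker ∂_1 − rank ∂_2 = (10 − 4) − 6 = 0, and the invariant factors of ∂_2 are all 1, so H_1 ≅ 0.
  H_2: rank ker ∂_2 − rank ∂_3 = (10 − 6) − 4 = 0, and the invariant factors of ∂_3 are all 1, so H_2 ≅ 0.
  H_3: rank ker ∂_3 − rank ∂_4 = (5 − 4) − 0 = 1, and there is no ∂_4, so H_3 ≅ Z.

As a check, the Euler characteristic is 5 − 10 + 10 − 5 = 0, which agrees with 1 − 0 + 0 − 1 = 0.

H_0 = Z,  H_1 = 0,  H_2 = 0,  H_3 = Z.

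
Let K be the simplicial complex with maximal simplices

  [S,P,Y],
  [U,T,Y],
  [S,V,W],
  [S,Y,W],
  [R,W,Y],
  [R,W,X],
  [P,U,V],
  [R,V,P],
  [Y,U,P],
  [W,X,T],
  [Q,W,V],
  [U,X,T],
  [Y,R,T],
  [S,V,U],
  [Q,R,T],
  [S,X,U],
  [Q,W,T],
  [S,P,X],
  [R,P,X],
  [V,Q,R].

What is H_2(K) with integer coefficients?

K has 10 vertices, 30 edges, 20 triangles.
rank ∂_2 = 20, rank ∂_3 = 0 ⇒ b_2 = 20 − 20 − 0 = 0. So H_2 = 0.

H_2 ≅ 0.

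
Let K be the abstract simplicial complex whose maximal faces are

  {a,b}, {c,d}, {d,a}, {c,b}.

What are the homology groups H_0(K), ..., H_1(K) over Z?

H_0 ≅ Z,  H_1 ≅ Z.

Order the vertices as a < b < c < d. Listing each simplex with vertices in this order, K has dimension 1 with simplices:

  0-simplices (4): a, b, c, d
  1-simplices (4): ab, ad, bc, cd

Hence C_0 ≅ Z^4, C_1 ≅ Z^4.

∂_1: C_1 → C_0 maps an edge to its endpoints' difference, ∂[p,q] = q − p.
As a 4×4 matrix over Z this has rank 3, with invariant factors (1,1,1).

Reading off H_k = ker ∂_k / im ∂_{k+1}:

  H_0: rank C_0 − rank ∂_1 = 4 − 3 = 1, and the invariant factors of ∂_1 are all 1, so H_0 ≅ Z.
  H_1: rank ker ∂_1 − rank ∂_2 = (4 − 3) − 0 = 1, and there is no ∂_2, so H_1 ≅ Z.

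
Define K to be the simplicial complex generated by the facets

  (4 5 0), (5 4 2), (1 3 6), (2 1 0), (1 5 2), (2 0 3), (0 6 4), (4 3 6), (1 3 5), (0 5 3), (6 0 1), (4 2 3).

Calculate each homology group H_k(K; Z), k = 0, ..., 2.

H_0 = Z,  H_1 = Z/2Z,  H_2 = 0.

We work with the vertex ordering 0 < 1 < 2 < 3 < 4 < 5 < 6. The simplices of K, each written with vertices in increasing order, are:

  0-simplices (7): [0], [1], [2], [3], [4], [5], [6]
  1-simplices (18): [0,1], [0,2], [0,3], [0,4], [0,5], [0,6], [1,2], [1,3], [1,5], [1,6], [2,3], [2,4], [2,5], [3,4], [3,5], [3,6], [4,5], [4,6]
  2-simplices (12): [0,1,2], [0,1,6], [0,2,3], [0,3,5], [0,4,5], [0,4,6], [1,2,5], [1,3,5], [1,3,6], [2,3,4], [2,4,5], [3,4,6]

so the chain groups are C_0 ≅ Z^7, C_1 ≅ Z^18, C_2 ≅ Z^12.

Boundary ∂_1: C_1 → C_0 maps an edge to its endpoints' difference, ∂[p,q] = q − p.
The 7×18 boundary matrix has rank 6 and Smith normal form diag(1,1,1,1,1,1).

The boundary map ∂_2: C_2 → C_1 sends each 2-simplex [p,q,r] to [q,r] − [p,r] + [p,q]. For instance
  ∂[1,3,5] = [3,5] − [1,5] + [1,3],
  ∂[1,3,6] = [3,6] − [1,6] + [1,3].
The resulting 18×12 matrix has rank 12, and its Smith normal form has invariant factors (1,1,1,1,1,1,1,1,1,1,1,2).

Reading off H_k = ker ∂_k / im ∂_{k+1}:

  H_0: rank C_0 − rank ∂_1 = 7 − 6 = 1, and the invariant factors of ∂_1 are all 1, so H_0 = Z.
  H_1: rank ker ∂_1 − rank ∂_2 = (18 − 6) − 12 = 0, and ∂_2 has invariant factor 2 > 1, so H_1 = Z/2Z.
  H_2: rank ker ∂_2 − rank ∂_3 = (12 − 12) − 0 = 0, and there is no ∂_3, so H_2 = 0.

(K is a triangulation of the real projective plane RP^2.)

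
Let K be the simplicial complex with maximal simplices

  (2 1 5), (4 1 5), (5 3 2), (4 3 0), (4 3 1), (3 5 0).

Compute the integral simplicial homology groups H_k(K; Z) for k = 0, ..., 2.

We work with the vertex ordering 0 < 1 < 2 < 3 < 4 < 5. The simplices of K, each written with vertices in increasing order, are:

  0-simplices (6): [0], [1], [2], [3], [4], [5]
  1-simplices (12): [0,3], [0,4], [0,5], [1,2], [1,3], [1,4], [1,5], [2,3], [2,5], [3,4], [3,5], [4,5]
  2-simplices (6): [0,3,4], [0,3,5], [1,2,5], [1,3,4], [1,4,5], [2,3,5]

giving chain groups C_0 ≅ Z^6, C_1 ≅ Z^12, C_2 ≅ Z^6.

Boundary ∂_1: C_1 → C_0 sends each edge [p,q] (with p < q) to q − p.
This gives a 6×12 integer matrix of rank 5; reducing to Smith normal form yields diagonal entries (1,1,1,1,1).

∂_2: C_2 → C_1 acts by ∂[p,q,r] = [q,r] − [p,r] + [p,q]. For instance
  ∂[2,3,5] = [3,5] − [2,5] + [2,3],
  ∂[1,3,4] = [3,4] − [1,4] + [1,3].
The 12×6 boundary matrix has rank 6 and Smith normal form diag(1,1,1,1,1,1).

Reading off H_k = ker ∂_k / im ∂_{k+1}:

  H_0: rank C_0 − rank ∂_1 = 6 − 5 = 1, and the invariant factors of ∂_1 are all 1, so H_0 = Z.
  H_1: rank ker ∂_1 − rank ∂_2 = (12 − 5) − 6 = 1, and the invariant factors of ∂_2 are all 1, so H_1 = Z.
  H_2: rank ker ∂_2 − rank ∂_3 = (6 − 6) − 0 = 0, and there is no ∂_3, so H_2 = 0.

As a check, the Euler characteristic is 6 − 12 + 6 = 0, which agrees with 1 − 1 + 0 = 0.

H_0 = Z,  H_1 = Z,  H_2 = 0.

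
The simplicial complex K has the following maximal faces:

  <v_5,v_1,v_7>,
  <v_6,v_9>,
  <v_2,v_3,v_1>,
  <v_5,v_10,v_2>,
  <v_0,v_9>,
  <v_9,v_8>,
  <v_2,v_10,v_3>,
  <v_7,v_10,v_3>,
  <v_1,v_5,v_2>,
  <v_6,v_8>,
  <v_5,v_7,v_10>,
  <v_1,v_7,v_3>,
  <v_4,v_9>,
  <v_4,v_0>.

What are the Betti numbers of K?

We work with the vertex ordering v_0 < v_1 < v_2 < v_3 < v_4 < v_5 < v_6 < v_7 < v_8 < v_9 < v_10. The simplices of K, each written with vertices in increasing order, are:

  0-simplices (11): [v_0], [v_1], [v_2], [v_3], [v_4], [v_5], [v_6], [v_7], [v_8], [v_9], [v_10]
  1-simplices (18): (18 of them)
  2-simplices (8): [v_1,v_2,v_3], [v_1,v_2,v_5], [v_1,v_3,v_7], [v_1,v_5,v_7], [v_2,v_3,v_10], [v_2,v_5,v_10], [v_3,v_7,v_10], [v_5,v_7,v_10]

giving chain groups C_0 ≅ Z^11, C_1 ≅ Z^18, C_2 ≅ Z^8.

The boundary map ∂_1: C_1 → C_0 is given by ∂[p,q] = [q] − [p].
The resulting 11×18 matrix has rank 9, and its Smith normal form has invariant factors (1,1,1,1,1,1,1,1,1).

Boundary ∂_2: C_2 → C_1 sends each 2-simplex [p,q,r] to [q,r] − [p,r] + [p,q]. For instance
  ∂[v_1,v_5,v_7] = [v_5,v_7] − [v_1,v_7] + [v_1,v_5],
  ∂[v_1,v_3,v_7] = [v_3,v_7] − [v_1,v_7] + [v_1,v_3].
The resulting 18×8 matrix has rank 7, and its Smith normal form has invariant factors (1,1,1,1,1,1,1).

Reading off H_k = ker ∂_k / im ∂_{k+1}:

  H_0: rank C_0 − rank ∂_1 = 11 − 9 = 2, and the invariant factors of ∂_1 are all 1, so H_0 ≅ Z^2.
  H_1: rank ker ∂_1 − rank ∂_2 = (18 − 9) − 7 = 2, and the invariant factors of ∂_2 are all 1, so H_1 ≅ Z^2.
  H_2: rank ker ∂_2 − rank ∂_3 = (8 − 7) − 0 = 1, and there is no ∂_3, so H_2 ≅ Z.

Hence the Betti numbers are b_0 = 2, b_1 = 2, b_2 = 1.

b_0 = 2, b_1 = 2, b_2 = 1.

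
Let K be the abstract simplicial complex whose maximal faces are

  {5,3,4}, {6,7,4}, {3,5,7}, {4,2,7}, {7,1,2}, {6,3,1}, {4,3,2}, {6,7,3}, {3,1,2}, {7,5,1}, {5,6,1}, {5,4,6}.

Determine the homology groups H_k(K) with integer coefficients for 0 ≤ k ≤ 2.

Order the vertices as 1 < 2 < 3 < 4 < 5 < 6 < 7. Listing each simplex with vertices in this order, K has dimension 2 with simplices:

  0-simplices (7): [1], [2], [3], [4], [5], [6], [7]
  1-simplices (18): [1,2], [1,3], [1,5], [1,6], [1,7], [2,3], [2,4], [2,7], [3,4], [3,5], [3,6], [3,7], [4,5], [4,6], [4,7], [5,6], [5,7], [6,7]
  2-simplices (12): [1,2,3], [1,2,7], [1,3,6], [1,5,6], [1,5,7], [2,3,4], [2,4,7], [3,4,5], [3,5,7], [3,6,7], [4,5,6], [4,6,7]

so the chain groups are C_0 ≅ Z^7, C_1 ≅ Z^18, C_2 ≅ Z^12.

∂_1: C_1 → C_0 maps an edge to its endpoints' difference, ∂[p,q] = q − p.
As a 7×18 matrix over Z this has rank 6, with invariant factors (1,1,1,1,1,1).

Boundary ∂_2: C_2 → C_1 sends each 2-simplex [p,q,r] to [q,r] − [p,r] + [p,q]. For instance
  ∂[1,5,7] = [5,7] − [1,7] + [1,5],
  ∂[4,6,7] = [6,7] − [4,7] + [4,6].
The 18×12 boundary matrix has rank 12 and Smith normal form diag(1,1,1,1,1,1,1,1,1,1,1,2).

Computing H_k = (kernel of ∂_k) / (image of ∂_{k+1}):

  H_0: rank C_0 − rank ∂_1 = 7 − 6 = 1, and the invariant factors of ∂_1 are all 1, so H_0 = Z.
  H_1: rank ker ∂_1 − rank ∂_2 = (18 − 6) − 12 = 0, and ∂_2 has invariant factor 2 > 1, so H_1 = Z/2Z.
  H_2: rank ker ∂_2 − rank ∂_3 = (12 − 12) − 0 = 0, and there is no ∂_3, so H_2 = 0.

As a check, the Euler characteristic is 7 − 18 + 12 = 1, which agrees with 1 − 0 + 0 = 1.
(K is a triangulation of the real projective plane RP^2.)

H_0 ≅ Z,  H_1 ≅ Z/2Z,  H_2 = 0.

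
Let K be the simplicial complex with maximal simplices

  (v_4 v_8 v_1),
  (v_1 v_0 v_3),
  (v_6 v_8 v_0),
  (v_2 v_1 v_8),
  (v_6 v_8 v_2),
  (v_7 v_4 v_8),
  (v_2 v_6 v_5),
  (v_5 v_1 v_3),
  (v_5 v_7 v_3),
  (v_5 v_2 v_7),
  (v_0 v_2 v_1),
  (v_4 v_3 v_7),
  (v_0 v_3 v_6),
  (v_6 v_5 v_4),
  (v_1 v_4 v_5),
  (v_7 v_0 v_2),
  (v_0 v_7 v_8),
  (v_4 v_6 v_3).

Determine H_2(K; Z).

H_2 = 0.

Order the vertices as v_0 < v_1 < v_2 < v_3 < v_4 < v_5 < v_6 < v_7 < v_8. Listing each simplex with vertices in this order, K has dimension 2 with simplices:

  0-simplices (9): [v_0], [v_1], [v_2], [v_3], [v_4], [v_5], [v_6], [v_7], [v_8]
  1-simplices (27): (27 of them)
  2-simplices (18): (18 of them)

giving chain groups C_0 ≅ Z^9, C_1 ≅ Z^27, C_2 ≅ Z^18.

The boundary map ∂_1: C_1 → C_0 sends each edge [p,q] (with p < q) to q − p. For instance
  ∂[v_2,v_5] = [v_5] − [v_2].
This gives a 9×27 integer matrix of rank 8; reducing to Smith normal form yields diagonal entries (1,1,1,1,1,1,1,1).

The boundary map ∂_2: C_2 → C_1 acts by ∂[p,q,r] = [q,r] − [p,r] + [p,q]. For instance
  ∂[v_0,v_2,v_7] = [v_2,v_7] − [v_0,v_7] + [v_0,v_2],
  ∂[v_3,v_5,v_7] = [v_5,v_7] − [v_3,v_7] + [v_3,v_5].
This gives a 27×18 integer matrix of rank 18; reducing to Smith normal form yields diagonal entries (1,1,1,1,1,1,1,1,1,1,1,1,1,1,1,1,1,2).

From H_k ≅ ker(∂_k) / im(∂_{k+1}) we obtain:

  H_2: rank ker ∂_2 − rank ∂_3 = (18 − 18) − 0 = 0, and there is no ∂_3, so H_2 = 0.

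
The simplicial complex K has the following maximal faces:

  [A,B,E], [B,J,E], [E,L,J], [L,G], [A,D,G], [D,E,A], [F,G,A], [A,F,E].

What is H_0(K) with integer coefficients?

Take the total order A < B < D < E < F < G < J < L on the vertex set. Then K (dimension 2) consists of the simplices:

  0-simplices (8): A, B, D, E, F, G, J, L
  1-simplices (15): AB, AD, AE, AF, AG, BE, BJ, DE, DG, EF, EJ, EL, FG, GL, JL
  2-simplices (7): ABE, ADE, ADG, AEF, AFG, BEJ, EJL

Hence C_0 ≅ Z^8, C_1 ≅ Z^15, C_2 ≅ Z^7.

The boundary map ∂_1: C_1 → C_0 sends each edge [p,q] (with p < q) to q − p.
As a 8×15 matrix over Z this has rank 7, with invariant factors (1,1,1,1,1,1,1).

Boundary ∂_2: C_2 → C_1 maps a triangle to the signed sum of its edges. For instance
  ∂BEJ = EJ − BJ + BE,
  ∂AEF = EF − AF + AE.
As a 15×7 matrix over Z this has rank 7, with invariant factors (1,1,1,1,1,1,1).

Reading off H_k = ker ∂_k / im ∂_{k+1}:

  H_0: rank C_0 − rank ∂_1 = 8 − 7 = 1, and the invariant factors of ∂_1 are all 1, so H_0 ≅ Z.

H_0 = Z.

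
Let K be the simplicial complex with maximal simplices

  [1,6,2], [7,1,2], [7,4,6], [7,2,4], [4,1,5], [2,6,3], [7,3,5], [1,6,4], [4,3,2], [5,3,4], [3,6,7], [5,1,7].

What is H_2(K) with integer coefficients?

H_2 = 0.

K has 7 vertices, 18 edges, 12 triangles.
rank ∂_2 = 12, rank ∂_3 = 0 ⇒ b_2 = 12 − 12 − 0 = 0. So H_2 ≅ 0.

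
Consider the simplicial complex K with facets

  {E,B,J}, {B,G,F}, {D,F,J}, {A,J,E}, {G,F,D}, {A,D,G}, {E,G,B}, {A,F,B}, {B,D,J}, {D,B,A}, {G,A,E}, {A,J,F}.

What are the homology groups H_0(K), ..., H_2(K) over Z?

Fix the vertex order A < B < D < E < F < G < J and write every simplex with vertices in increasing order. Then dim K = 2 and the simplices of K are:

  0-simplices (7): A, B, D, E, F, G, J
  1-simplices (18): AB, AD, AE, AF, AG, AJ, BD, BE, BF, BG, BJ, DF, DG, DJ, EG, EJ, FG, FJ
  2-simplices (12): ABD, ABF, ADG, AEG, AEJ, AFJ, BDJ, BEG, BEJ, BFG, DFG, DFJ

so the chain groups are C_0 ≅ Z^7, C_1 ≅ Z^18, C_2 ≅ Z^12.

The boundary map ∂_1: C_1 → C_0 maps an edge to its endpoints' difference, ∂[p,q] = q − p.
As a 7×18 matrix over Z this has rank 6, with invariant factors (1,1,1,1,1,1).

Boundary ∂_2: C_2 → C_1 sends each 2-simplex [p,q,r] to [q,r] − [p,r] + [p,q]. For instance
  ∂BFG = FG − BG + BF,
  ∂BEG = EG − BG + BE.
The 18×12 boundary matrix has rank 12 and Smith normal form diag(1,1,1,1,1,1,1,1,1,1,1,2).

Computing H_k = (kernel of ∂_k) / (image of ∂_{k+1}):

  H_0: rank C_0 − rank ∂_1 = 7 − 6 = 1, and the invariant factors of ∂_1 are all 1, so H_0 = Z.
  H_1: rank ker ∂_1 − rank ∂_2 = (18 − 6) − 12 = 0, and ∂_2 has invariant factor 2 > 1, so H_1 = Z/2.
  H_2: rank ker ∂_2 − rank ∂_3 = (12 − 12) − 0 = 0, and there is no ∂_3, so H_2 = 0.

As a check, the Euler characteristic is 7 − 18 + 12 = 1, which agrees with 1 − 0 + 0 = 1.

H_0 = Z,  H_1 = Z/2,  H_2 = 0.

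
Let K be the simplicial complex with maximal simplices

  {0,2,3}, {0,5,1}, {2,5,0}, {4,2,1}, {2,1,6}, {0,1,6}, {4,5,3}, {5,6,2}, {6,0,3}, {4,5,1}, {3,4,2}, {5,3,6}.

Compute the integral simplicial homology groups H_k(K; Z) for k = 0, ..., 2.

We work with the vertex ordering 0 < 1 < 2 < 3 < 4 < 5 < 6. The simplices of K, each written with vertices in increasing order, are:

  0-simplices (7): [0], [1], [2], [3], [4], [5], [6]
  1-simplices (18): [0,1], [0,2], [0,3], [0,5], [0,6], [1,2], [1,4], [1,5], [1,6], [2,3], [2,4], [2,5], [2,6], [3,4], [3,5], [3,6], [4,5], [5,6]
  2-simplices (12): [0,1,5], [0,1,6], [0,2,3], [0,2,5], [0,3,6], [1,2,4], [1,2,6], [1,4,5], [2,3,4], [2,5,6], [3,4,5], [3,5,6]

Hence C_0 ≅ Z^7, C_1 ≅ Z^18, C_2 ≅ Z^12.

The boundary map ∂_1: C_1 → C_0 sends each edge [p,q] (with p < q) to q − p. For instance
  ∂[0,3] = [3] − [0].
The resulting 7×18 matrix has rank 6, and its Smith normal form has invariant factors (1,1,1,1,1,1).

Boundary ∂_2: C_2 → C_1 sends each 2-simplex [p,q,r] to [q,r] − [p,r] + [p,q]. For instance
  ∂[1,4,5] = [4,5] − [1,5] + [1,4],
  ∂[3,4,5] = [4,5] − [3,5] + [3,4].
The resulting 18×12 matrix has rank 12, and its Smith normal form has invariant factors (1,1,1,1,1,1,1,1,1,1,1,2).

Computing H_k = (kernel of ∂_k) / (image of ∂_{k+1}):

  H_0: rank C_0 − rank ∂_1 = 7 − 6 = 1, and the invariant factors of ∂_1 are all 1, so H_0 = Z.
  H_1: rank ker ∂_1 − rank ∂_2 = (18 − 6) − 12 = 0, and ∂_2 has invariant factor 2 > 1, so H_1 = Z/2.
  H_2: rank ker ∂_2 − rank ∂_3 = (12 − 12) − 0 = 0, and there is no ∂_3, so H_2 = 0.

(K is a triangulation of the real projective plane RP^2.)

H_0 = Z,  H_1 = Z/2,  H_2 = 0.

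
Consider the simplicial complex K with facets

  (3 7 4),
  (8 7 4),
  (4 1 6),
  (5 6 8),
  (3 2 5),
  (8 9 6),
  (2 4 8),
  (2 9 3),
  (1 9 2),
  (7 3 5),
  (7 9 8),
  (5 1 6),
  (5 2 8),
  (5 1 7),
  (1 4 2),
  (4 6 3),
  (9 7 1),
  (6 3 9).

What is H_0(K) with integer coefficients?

H_0 ≅ Z.

Order the vertices as 1 < 2 < 3 < 4 < 5 < 6 < 7 < 8 < 9. Listing each simplex with vertices in this order, K has dimension 2 with simplices:

  0-simplices (9): [1], [2], [3], [4], [5], [6], [7], [8], [9]
  1-simplices (27): (27 of them)
  2-simplices (18): [1,2,4], [1,2,9], [1,4,6], [1,5,6], [1,5,7], [1,7,9], [2,3,5], [2,3,9], [2,4,8], [2,5,8], [3,4,6], [3,4,7], [3,5,7], [3,6,9], [4,7,8], [5,6,8], [6,8,9], [7,8,9]

so the chain groups are C_0 ≅ Z^9, C_1 ≅ Z^27, C_2 ≅ Z^18.

The boundary map ∂_1: C_1 → C_0 is given by ∂[p,q] = [q] − [p]. For instance
  ∂[1,6] = [6] − [1].
The 9×27 boundary matrix has rank 8 and Smith normal form diag(1,1,1,1,1,1,1,1).

Boundary ∂_2: C_2 → C_1 sends each 2-simplex [p,q,r] to [q,r] − [p,r] + [p,q]. For instance
  ∂[1,2,4] = [2,4] − [1,4] + [1,2],
  ∂[7,8,9] = [8,9] − [7,9] + [7,8].
This gives a 27×18 integer matrix of rank 17; reducing to Smith normal form yields diagonal entries (1,1,1,1,1,1,1,1,1,1,1,1,1,1,1,1,1).

Reading off H_k = ker ∂_k / im ∂_{k+1}:

  H_0: rank C_0 − rank ∂_1 = 9 − 8 = 1, and the invariant factors of ∂_1 are all 1, so H_0 ≅ Z.

(K is a triangulation of the torus T^2.)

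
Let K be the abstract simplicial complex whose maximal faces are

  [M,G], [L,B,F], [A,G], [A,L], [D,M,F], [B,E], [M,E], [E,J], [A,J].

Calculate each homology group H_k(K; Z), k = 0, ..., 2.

Take the total order A < B < D < E < F < G < J < L < M on the vertex set. Then K (dimension 2) consists of the simplices:

  0-simplices (9): A, B, D, E, F, G, J, L, M
  1-simplices (13): AG, AJ, AL, BE, BF, BL, DF, DM, EJ, EM, FL, FM, GM
  2-simplices (2): BFL, DFM

so the chain groups are C_0 ≅ Z^9, C_1 ≅ Z^13, C_2 ≅ Z^2.

The boundary map ∂_1: C_1 → C_0 sends each edge [p,q] (with p < q) to q − p.
This gives a 9×13 integer matrix of rank 8; reducing to Smith normal form yields diagonal entries (1,1,1,1,1,1,1,1).

∂_2: C_2 → C_1 sends each 2-simplex [p,q,r] to [q,r] − [p,r] + [p,q]. For instance
  ∂BFL = FL − BL + BF,
  ∂DFM = FM − DM + DF.
As a 13×2 matrix over Z this has rank 2, with invariant factors (1,1).

Now H_k = ker ∂_k / im ∂_{k+1}, so:

  H_0: rank C_0 − rank ∂_1 = 9 − 8 = 1, and the invariant factors of ∂_1 are all 1, so H_0 = Z.
  H_1: rank ker ∂_1 − rank ∂_2 = (13 − 8) − 2 = 3, and the invariant factors of ∂_2 are all 1, so H_1 = Z^3.
  H_2: rank ker ∂_2 − rank ∂_3 = (2 − 2) − 0 = 0, and there is no ∂_3, so H_2 = 0.

H_0 = Z,  H_1 = Z^3,  H_2 = 0.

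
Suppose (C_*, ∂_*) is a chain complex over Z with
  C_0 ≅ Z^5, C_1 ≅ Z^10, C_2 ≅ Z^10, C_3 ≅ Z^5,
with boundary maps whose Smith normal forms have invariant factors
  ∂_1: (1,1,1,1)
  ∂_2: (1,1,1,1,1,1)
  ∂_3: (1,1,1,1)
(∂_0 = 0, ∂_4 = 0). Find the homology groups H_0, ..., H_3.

H_0: b_0 = 5 − 0 − 4 = 1; torsion from ∂_1 factors > 1: none. So H_0 ≅ Z.
H_1: b_1 = 10 − 4 − 6 = 0; torsion from ∂_2 factors > 1: none. So H_1 ≅ 0.
H_2: b_2 = 10 − 6 − 4 = 0; torsion from ∂_3 factors > 1: none. So H_2 ≅ 0.
H_3: b_3 = 5 − 4 − 0 = 1; torsion from ∂_4 factors > 1: none. So H_3 ≅ Z.

H_0 ≅ Z,  H_1 = 0,  H_2 = 0,  H_3 ≅ Z.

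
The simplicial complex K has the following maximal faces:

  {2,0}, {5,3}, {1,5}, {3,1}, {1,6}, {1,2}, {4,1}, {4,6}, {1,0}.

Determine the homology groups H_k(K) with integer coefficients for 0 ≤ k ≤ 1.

H_0 ≅ Z,  H_1 ≅ Z^3.

We work with the vertex ordering 0 < 1 < 2 < 3 < 4 < 5 < 6. The simplices of K, each written with vertices in increasing order, are:

  0-simplices (7): [0], [1], [2], [3], [4], [5], [6]
  1-simplices (9): [0,1], [0,2], [1,2], [1,3], [1,4], [1,5], [1,6], [3,5], [4,6]

Hence C_0 ≅ Z^7, C_1 ≅ Z^9.

Boundary ∂_1: C_1 → C_0 is given by ∂[p,q] = [q] − [p].
This gives a 7×9 integer matrix of rank 6; reducing to Smith normal form yields diagonal entries (1,1,1,1,1,1).

From H_k ≅ ker(∂_k) / im(∂_{k+1}) we obtain:

  H_0: rank C_0 − rank ∂_1 = 7 − 6 = 1, and the invariant factors of ∂_1 are all 1, so H_0 = Z.
  H_1: rank ker ∂_1 − rank ∂_2 = (9 − 6) − 0 = 3, and there is no ∂_2, so H_1 = Z^3.

(K is a triangulation of a wedge of 3 circles.)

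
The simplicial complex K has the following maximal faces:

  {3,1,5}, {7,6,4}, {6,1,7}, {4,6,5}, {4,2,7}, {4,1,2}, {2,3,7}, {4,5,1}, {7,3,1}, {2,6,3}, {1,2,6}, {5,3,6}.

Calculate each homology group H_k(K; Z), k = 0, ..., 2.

Order the vertices as 1 < 2 < 3 < 4 < 5 < 6 < 7. Listing each simplex with vertices in this order, K has dimension 2 with simplices:

  0-simplices (7): [1], [2], [3], [4], [5], [6], [7]
  1-simplices (18): [1,2], [1,3], [1,4], [1,5], [1,6], [1,7], [2,3], [2,4], [2,6], [2,7], [3,5], [3,6], [3,7], [4,5], [4,6], [4,7], [5,6], [6,7]
  2-simplices (12): [1,2,4], [1,2,6], [1,3,5], [1,3,7], [1,4,5], [1,6,7], [2,3,6], [2,3,7], [2,4,7], [3,5,6], [4,5,6], [4,6,7]

giving chain groups C_0 ≅ Z^7, C_1 ≅ Z^18, C_2 ≅ Z^12.

∂_1: C_1 → C_0 maps an edge to its endpoints' difference, ∂[p,q] = q − p. For instance
  ∂[3,5] = [5] − [3].
This gives a 7×18 integer matrix of rank 6; reducing to Smith normal form yields diagonal entries (1,1,1,1,1,1).

Boundary ∂_2: C_2 → C_1 sends each 2-simplex [p,q,r] to [q,r] − [p,r] + [p,q]. For instance
  ∂[2,3,6] = [3,6] − [2,6] + [2,3],
  ∂[1,4,5] = [4,5] − [1,5] + [1,4].
The resulting 18×12 matrix has rank 12, and its Smith normal form has invariant factors (1,1,1,1,1,1,1,1,1,1,1,2).

From H_k ≅ ker(∂_k) / im(∂_{k+1}) we obtain:

  H_0: rank C_0 − rank ∂_1 = 7 − 6 = 1, and the invariant factors of ∂_1 are all 1, so H_0 ≅ Z.
  H_1: rank ker ∂_1 − rank ∂_2 = (18 − 6) − 12 = 0, and ∂_2 has invariant factor 2 > 1, so H_1 ≅ Z/2.
  H_2: rank ker ∂_2 − rank ∂_3 = (12 − 12) − 0 = 0, and there is no ∂_3, so H_2 ≅ 0.

As a check, the Euler characteristic is 7 − 18 + 12 = 1, which agrees with 1 − 0 + 0 = 1.

H_0 ≅ Z,  H_1 ≅ Z/2,  H_2 = 0.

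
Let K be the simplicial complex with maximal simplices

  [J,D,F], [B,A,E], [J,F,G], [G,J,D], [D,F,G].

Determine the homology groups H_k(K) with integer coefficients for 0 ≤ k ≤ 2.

We work with the vertex ordering A < B < D < E < F < G < J. The simplices of K, each written with vertices in increasing order, are:

  0-simplices (7): A, B, D, E, F, G, J
  1-simplices (9): AB, AE, BE, DF, DG, DJ, FG, FJ, GJ
  2-simplices (5): ABE, DFG, DFJ, DGJ, FGJ

giving chain groups C_0 ≅ Z^7, C_1 ≅ Z^9, C_2 ≅ Z^5.

Boundary ∂_1: C_1 → C_0 maps an edge to its endpoints' difference, ∂[p,q] = q − p. For instance
  ∂FG = G − F.
This gives a 7×9 integer matrix of rank 5; reducing to Smith normal form yields diagonal entries (1,1,1,1,1).

The boundary map ∂_2: C_2 → C_1 maps a triangle to the signed sum of its edges. For instance
  ∂ABE = BE − AE + AB,
  ∂FGJ = GJ − FJ + FG.
The resulting 9×5 matrix has rank 4, and its Smith normal form has invariant factors (1,1,1,1).

Now H_k = ker ∂_k / im ∂_{k+1}, so:

  H_0: rank C_0 − rank ∂_1 = 7 − 5 = 2, and the invariant factors of ∂_1 are all 1, so H_0 = Z^2.
  H_1: rank ker ∂_1 − rank ∂_2 = (9 − 5) − 4 = 0, and the invariant factors of ∂_2 are all 1, so H_1 = 0.
  H_2: rank ker ∂_2 − rank ∂_3 = (5 − 4) − 0 = 1, and there is no ∂_3, so H_2 = Z.

H_0 = Z^2,  H_1 = 0,  H_2 = Z.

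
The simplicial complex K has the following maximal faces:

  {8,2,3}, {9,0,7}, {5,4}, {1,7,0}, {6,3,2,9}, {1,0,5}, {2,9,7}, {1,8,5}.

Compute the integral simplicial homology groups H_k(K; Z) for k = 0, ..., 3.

H_0 ≅ Z,  H_1 ≅ Z,  H_2 = 0,  H_3 = 0.

K has 10 vertices, 19 edges, 10 triangles, 1 3-simplex.
rank ∂_0 = 0, rank ∂_1 = 9 ⇒ b_0 = 10 − 0 − 9 = 1; all invariant factors of ∂_1 are 1 so no torsion. So H_0 ≅ Z.
rank ∂_1 = 9, rank ∂_2 = 9 ⇒ b_1 = 19 − 9 − 9 = 1; all invariant factors of ∂_2 are 1 so no torsion. So H_1 ≅ Z.
rank ∂_2 = 9, rank ∂_3 = 1 ⇒ b_2 = 10 − 9 − 1 = 0; all invariant factors of ∂_3 are 1 so no torsion. So H_2 ≅ 0.
rank ∂_3 = 1, rank ∂_4 = 0 ⇒ b_3 = 1 − 1 − 0 = 0. So H_3 ≅ 0.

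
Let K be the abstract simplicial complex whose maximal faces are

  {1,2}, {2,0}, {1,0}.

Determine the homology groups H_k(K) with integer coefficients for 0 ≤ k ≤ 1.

H_0 ≅ Z,  H_1 ≅ Z.

K has 3 vertices, 3 edges.
rank ∂_0 = 0, rank ∂_1 = 2 ⇒ b_0 = 3 − 0 − 2 = 1; all invariant factors of ∂_1 are 1 so no torsion. So H_0 ≅ Z.
rank ∂_1 = 2, rank ∂_2 = 0 ⇒ b_1 = 3 − 2 − 0 = 1. So H_1 ≅ Z.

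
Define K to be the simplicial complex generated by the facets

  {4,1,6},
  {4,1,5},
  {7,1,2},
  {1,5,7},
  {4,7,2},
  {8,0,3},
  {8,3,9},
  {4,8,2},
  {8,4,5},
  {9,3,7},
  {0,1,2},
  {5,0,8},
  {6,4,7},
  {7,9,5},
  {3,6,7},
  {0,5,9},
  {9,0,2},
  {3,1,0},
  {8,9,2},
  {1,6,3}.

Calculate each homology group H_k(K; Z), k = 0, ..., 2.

Take the total order 0 < 1 < 2 < 3 < 4 < 5 < 6 < 7 < 8 < 9 on the vertex set. Then K (dimension 2) consists of the simplices:

  0-simplices (10): [0], [1], [2], [3], [4], [5], [6], [7], [8], [9]
  1-simplices (30): (30 of them)
  2-simplices (20): (20 of them)

giving chain groups C_0 ≅ Z^10, C_1 ≅ Z^30, C_2 ≅ Z^20.

∂_1: C_1 → C_0 sends each edge [p,q] (with p < q) to q − p.
The resulting 10×30 matrix has rank 9, and its Smith normal form has invariant factors (1,1,1,1,1,1,1,1,1).

Boundary ∂_2: C_2 → C_1 sends each 2-simplex [p,q,r] to [q,r] − [p,r] + [p,q]. For instance
  ∂[0,1,3] = [1,3] − [0,3] + [0,1],
  ∂[5,7,9] = [7,9] − [5,9] + [5,7].
The resulting 30×20 matrix has rank 20, and its Smith normal form has invariant factors (1,1,1,1,1,1,1,1,1,1,1,1,1,1,1,1,1,1,1,2).

Computing H_k = (kernel of ∂_k) / (image of ∂_{k+1}):

  H_0: rank C_0 − rank ∂_1 = 10 − 9 = 1, and the invariant factors of ∂_1 are all 1, so H_0 ≅ Z.
  H_1: rank ker ∂_1 − rank ∂_2 = (30 − 9) − 20 = 1, and ∂_2 has invariant factor 2 > 1, so H_1 ≅ Z ⊕ Z/2.
  H_2: rank ker ∂_2 − rank ∂_3 = (20 − 20) − 0 = 0, and there is no ∂_3, so H_2 ≅ 0.

(K is a triangulation of the Klein bottle.)

H_0 = Z,  H_1 = Z ⊕ Z/2,  H_2 = 0.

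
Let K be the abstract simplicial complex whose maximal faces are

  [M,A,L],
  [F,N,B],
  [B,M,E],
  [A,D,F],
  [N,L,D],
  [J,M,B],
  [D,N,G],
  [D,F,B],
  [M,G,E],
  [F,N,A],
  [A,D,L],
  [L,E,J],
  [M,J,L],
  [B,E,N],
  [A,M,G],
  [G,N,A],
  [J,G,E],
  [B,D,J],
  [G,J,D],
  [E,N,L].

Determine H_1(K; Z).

H_1 ≅ Z ⊕ Z/2.

Fix the vertex order A < B < D < E < F < G < J < L < M < N and write every simplex with vertices in increasing order. Then dim K = 2 and the simplices of K are:

  0-simplices (10): A, B, D, E, F, G, J, L, M, N
  1-simplices (30): AD, AF, AG, AL, AM, AN, BD, BE, BF, BJ, BM, BN, DF, DG, DJ, DL, DN, EG, EJ, EL, EM, EN, FN, GJ, GM, GN, JL, JM, LM, LN
  2-simplices (20): ADF, ADL, AFN, AGM, AGN, ALM, BDF, BDJ, BEM, BEN, BFN, BJM, DGJ, DGN, DLN, EGJ, EGM, EJL, ELN, JLM

Hence C_0 ≅ Z^10, C_1 ≅ Z^30, C_2 ≅ Z^20.

The boundary map ∂_1: C_1 → C_0 maps an edge to its endpoints' difference, ∂[p,q] = q − p.
The 10×30 boundary matrix has rank 9 and Smith normal form diag(1,1,1,1,1,1,1,1,1).

The boundary map ∂_2: C_2 → C_1 acts by ∂[p,q,r] = [q,r] − [p,r] + [p,q]. For instance
  ∂AGM = GM − AM + AG,
  ∂EJL = JL − EL + EJ.
As a 30×20 matrix over Z this has rank 20, with invariant factors (1,1,1,1,1,1,1,1,1,1,1,1,1,1,1,1,1,1,1,2).

Computing H_k = (kernel of ∂_k) / (image of ∂_{k+1}):

  H_1: rank ker ∂_1 − rank ∂_2 = (30 − 9) − 20 = 1, and ∂_2 has invariant factor 2 > 1, so H_1 = Z ⊕ Z/2.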